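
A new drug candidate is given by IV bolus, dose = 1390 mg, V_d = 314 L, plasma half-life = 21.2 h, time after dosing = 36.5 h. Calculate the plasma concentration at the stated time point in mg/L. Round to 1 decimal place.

C₀ = Dose / Vd = 1390 / 314 = 4.427 mg/L
k = ln2 / t½ = 0.693147 / 21.2 = 0.03270 h⁻¹
C = C₀ · e^(−k·t) = 4.427 × e^(−0.03270 × 36.5)
  = 4.427 × 0.3031 = 1.342 mg/L

1.3 mg/L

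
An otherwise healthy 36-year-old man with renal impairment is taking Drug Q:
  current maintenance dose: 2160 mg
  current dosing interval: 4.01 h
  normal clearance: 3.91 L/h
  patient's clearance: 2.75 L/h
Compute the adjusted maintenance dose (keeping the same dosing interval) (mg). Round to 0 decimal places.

1519 mg

To keep the same average steady-state level, dosing rate must scale with clearance.
CL ratio = 2.75 / 3.91 = 0.7033
New dose (same interval) = 2160 × 0.7033 = 1519 mg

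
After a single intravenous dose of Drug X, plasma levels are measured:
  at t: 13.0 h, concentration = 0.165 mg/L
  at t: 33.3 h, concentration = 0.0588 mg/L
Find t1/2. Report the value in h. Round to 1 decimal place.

k = ln(C₁/C₂) / (t₂ − t₁) = ln(0.165/0.0588) / (33.3 − 13.0)
  = 1.032 / 20.30 = 0.05084 h⁻¹
t½ = ln2 / k = 0.693147 / 0.05084 = 13.63 h

13.6 h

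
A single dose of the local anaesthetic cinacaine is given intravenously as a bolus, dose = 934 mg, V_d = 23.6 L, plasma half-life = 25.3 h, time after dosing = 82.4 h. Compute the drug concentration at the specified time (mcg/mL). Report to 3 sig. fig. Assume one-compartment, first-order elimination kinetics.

C₀ = Dose / Vd = 934.0 / 23.6 = 39.58 mg/L
k = ln2 / t½ = 0.693147 / 25.3 = 0.02740 h⁻¹
C = C₀ · e^(−k·t) = 39.58 × e^(−0.02740 × 82.4)
  = 39.58 × 0.1046 = 4.140 mg/L
(4.140 mg/L = 4.140 mcg/mL)

4.14 mcg/mL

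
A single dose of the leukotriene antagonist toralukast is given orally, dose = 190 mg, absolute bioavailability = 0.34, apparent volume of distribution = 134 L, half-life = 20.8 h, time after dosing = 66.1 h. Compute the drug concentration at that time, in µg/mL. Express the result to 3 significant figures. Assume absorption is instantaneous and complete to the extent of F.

0.0533 µg/mL

Amount reaching circulation = F × Dose = 0.34 × 190.0 = 64.60 mg
C₀ = F·Dose / Vd = 64.60 / 134 = 0.4821 mg/L
k = ln2 / t½ = 0.693147 / 20.8 = 0.03332 h⁻¹
C = C₀ · e^(−k·t) = 0.4821 × e^(−0.03332 × 66.1)
  = 0.4821 × 0.1105 = 0.05327 mg/L
(0.05327 mg/L = 0.05327 µg/mL)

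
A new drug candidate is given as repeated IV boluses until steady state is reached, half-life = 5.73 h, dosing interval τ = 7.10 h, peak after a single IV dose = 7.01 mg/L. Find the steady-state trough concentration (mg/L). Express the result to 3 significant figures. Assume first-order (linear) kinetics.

5.15 mg/L

k = ln2 / t½ = 0.693147 / 5.73 = 0.1210 h⁻¹
e^(−kτ) = e^(−0.1210 × 7.10) = 0.4235
Accumulation ratio R = 1 / (1 − e^(−kτ)) = 1 / (1 − 0.4235) = 1.735
Steady-state trough = C₀ × R × e^(−kτ) = 7.01 × 1.735 × 0.4235 = 5.151 mg/L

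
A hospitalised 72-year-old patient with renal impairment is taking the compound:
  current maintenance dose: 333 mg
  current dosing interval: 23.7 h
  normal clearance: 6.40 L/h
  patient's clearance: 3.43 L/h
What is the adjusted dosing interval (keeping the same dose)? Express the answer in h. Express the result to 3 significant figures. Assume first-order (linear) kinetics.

44.2 h

To keep the same average steady-state level, dosing rate must scale with clearance.
CL ratio = 3.43 / 6.40 = 0.5359
New interval (same dose) = 23.7 / 0.5359 = 44.22 h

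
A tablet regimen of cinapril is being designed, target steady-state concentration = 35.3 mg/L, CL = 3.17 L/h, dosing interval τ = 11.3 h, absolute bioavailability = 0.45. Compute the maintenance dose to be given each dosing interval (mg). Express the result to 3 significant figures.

At steady state, F × (Dose/τ) = Css × CL.
Dose = Css × CL × τ / F = 35.3 × 3.170 × 11.3 / 0.45 = 2810 mg

2810 mg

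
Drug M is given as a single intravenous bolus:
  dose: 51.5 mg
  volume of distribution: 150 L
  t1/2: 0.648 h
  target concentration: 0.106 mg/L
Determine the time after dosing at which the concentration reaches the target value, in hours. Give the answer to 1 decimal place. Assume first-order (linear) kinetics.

1.1 h

C₀ = Dose / Vd = 51.50 / 150 = 0.3433 mg/L
k = ln2 / t½ = 0.693147 / 0.648 = 1.070 h⁻¹
t = ln(C₀ / C) / k = ln(0.3433 / 0.106) / 1.070
  = ln(3.239) / 1.070 = 1.175 / 1.070 = 1.098 h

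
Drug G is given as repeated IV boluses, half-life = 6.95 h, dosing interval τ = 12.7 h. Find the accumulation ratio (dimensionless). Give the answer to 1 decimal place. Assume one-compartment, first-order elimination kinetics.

1.4

k = ln2 / t½ = 0.693147 / 6.95 = 0.09973 h⁻¹
e^(−kτ) = e^(−0.09973 × 12.7) = 0.2818
Accumulation ratio R = 1 / (1 − e^(−kτ)) = 1 / (1 − 0.2818) = 1.392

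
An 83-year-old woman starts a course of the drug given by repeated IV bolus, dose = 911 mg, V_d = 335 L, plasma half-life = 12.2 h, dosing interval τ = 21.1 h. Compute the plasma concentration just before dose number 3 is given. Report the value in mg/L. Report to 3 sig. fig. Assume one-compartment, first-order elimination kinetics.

C₀ per dose = Dose / Vd = 911 / 335 = 2.719 mg/L
k = ln2 / t½ = 0.693147 / 12.2 = 0.05682 h⁻¹
Fraction remaining after one interval: r = e^(−kτ) = e^(−0.05682 × 21.1) = 0.3015
Before dose 3, 2 doses have been given (aged 1τ, 2τ).
C_trough = C₀ × (r + r²) = 2.719 × (0.3015 + 0.09090) = 1.067 mg/L

1.07 mg/L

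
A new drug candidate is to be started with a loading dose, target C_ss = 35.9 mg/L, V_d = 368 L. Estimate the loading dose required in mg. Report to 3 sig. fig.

13200 mg

LD = Css × Vd = 35.9 × 368 = 13210 mg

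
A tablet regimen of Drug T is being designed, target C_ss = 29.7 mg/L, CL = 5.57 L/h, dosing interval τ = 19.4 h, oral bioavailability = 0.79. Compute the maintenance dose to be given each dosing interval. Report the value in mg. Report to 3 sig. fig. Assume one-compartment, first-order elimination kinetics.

At steady state, F × (Dose/τ) = Css × CL.
Dose = Css × CL × τ / F = 29.7 × 5.570 × 19.4 / 0.79 = 4062 mg

4060 mg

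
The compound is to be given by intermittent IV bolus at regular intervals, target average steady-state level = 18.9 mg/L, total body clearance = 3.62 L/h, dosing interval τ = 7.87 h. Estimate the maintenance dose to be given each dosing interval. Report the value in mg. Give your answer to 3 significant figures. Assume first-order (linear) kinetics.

538 mg

At steady state, Dose/τ = Css × CL.
Dose = Css × CL × τ = 18.9 × 3.620 × 7.87 = 538.4 mg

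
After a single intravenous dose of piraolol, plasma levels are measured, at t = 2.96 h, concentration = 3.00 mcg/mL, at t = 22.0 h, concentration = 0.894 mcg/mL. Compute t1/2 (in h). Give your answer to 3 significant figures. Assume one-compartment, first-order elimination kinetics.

k = ln(C₁/C₂) / (t₂ − t₁) = ln(3.00/0.894) / (22.0 − 2.96)
  = 1.211 / 19.04 = 0.06360 h⁻¹
t½ = ln2 / k = 0.693147 / 0.06360 = 10.90 h

10.9 h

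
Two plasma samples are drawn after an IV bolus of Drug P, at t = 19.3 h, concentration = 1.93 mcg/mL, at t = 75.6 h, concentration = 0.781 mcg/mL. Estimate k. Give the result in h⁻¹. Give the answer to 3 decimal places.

k = ln(C₁/C₂) / (t₂ − t₁) = ln(1.93/0.781) / (75.6 − 19.3)
  = 0.9047 / 56.30 = 0.01607 h⁻¹

0.016 h⁻¹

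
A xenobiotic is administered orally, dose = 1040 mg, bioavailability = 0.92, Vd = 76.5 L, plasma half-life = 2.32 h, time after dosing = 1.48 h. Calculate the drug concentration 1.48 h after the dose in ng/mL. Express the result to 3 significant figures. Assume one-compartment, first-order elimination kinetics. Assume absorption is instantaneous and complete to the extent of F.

8040 ng/mL

Amount reaching circulation = F × Dose = 0.92 × 1040 = 956.8 mg
C₀ = F·Dose / Vd = 956.8 / 76.5 = 12.51 mg/L
k = ln2 / t½ = 0.693147 / 2.32 = 0.2988 h⁻¹
C = C₀ · e^(−k·t) = 12.51 × e^(−0.2988 × 1.48)
  = 12.51 × 0.6426 = 8.039 mg/L
Convert: 8.039 mg/L × 1000 = 8039 ng/mL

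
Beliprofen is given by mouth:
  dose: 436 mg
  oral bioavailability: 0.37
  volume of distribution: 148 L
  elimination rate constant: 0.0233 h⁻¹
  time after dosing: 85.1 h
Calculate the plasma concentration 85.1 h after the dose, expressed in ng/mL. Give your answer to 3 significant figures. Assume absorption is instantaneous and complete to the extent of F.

Amount reaching circulation = F × Dose = 0.37 × 436.0 = 161.3 mg
C₀ = F·Dose / Vd = 161.3 / 148 = 1.090 mg/L
C = C₀ · e^(−k·t) = 1.090 × e^(−0.02330 × 85.1)
  = 1.090 × 0.1377 = 0.1501 mg/L
Convert: 0.1501 mg/L × 1000 = 150.1 ng/mL

150 ng/mL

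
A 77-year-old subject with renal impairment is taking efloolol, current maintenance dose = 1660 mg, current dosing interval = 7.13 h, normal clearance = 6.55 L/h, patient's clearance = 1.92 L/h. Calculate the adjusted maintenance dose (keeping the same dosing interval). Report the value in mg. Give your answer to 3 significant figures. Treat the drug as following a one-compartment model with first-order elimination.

487 mg

To keep the same average steady-state level, dosing rate must scale with clearance.
CL ratio = 1.92 / 6.55 = 0.2931
New dose (same interval) = 1660 × 0.2931 = 486.5 mg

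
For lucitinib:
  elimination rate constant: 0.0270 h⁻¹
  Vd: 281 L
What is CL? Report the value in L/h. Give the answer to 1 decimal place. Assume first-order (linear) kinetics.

7.6 L/h

CL = k × Vd = 0.0270 × 281 = 7.587 L/h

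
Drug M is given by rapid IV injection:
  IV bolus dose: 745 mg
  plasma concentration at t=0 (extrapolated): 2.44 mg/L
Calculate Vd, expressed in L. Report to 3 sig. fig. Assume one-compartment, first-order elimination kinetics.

Vd = Dose / C₀ = 745.0 / 2.44 = 305.3 L

305 L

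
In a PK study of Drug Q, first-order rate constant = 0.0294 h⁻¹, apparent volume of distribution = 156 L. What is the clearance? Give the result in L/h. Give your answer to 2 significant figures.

CL = k × Vd = 0.0294 × 156 = 4.586 L/h

4.6 L/h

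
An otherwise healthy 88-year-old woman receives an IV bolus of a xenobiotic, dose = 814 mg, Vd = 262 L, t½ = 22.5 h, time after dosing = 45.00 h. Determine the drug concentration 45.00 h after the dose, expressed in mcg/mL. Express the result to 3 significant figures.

0.777 mcg/mL

C₀ = Dose / Vd = 814.0 / 262 = 3.107 mg/L
k = ln2 / t½ = 0.693147 / 22.5 = 0.03081 h⁻¹
t / t½ = 45.00 / 22.5 = 2 half-lives
C = C₀ × (1/2)^2 = 3.107 × 0.2500 = 0.7768 mg/L
(0.7768 mg/L = 0.7768 mcg/mL)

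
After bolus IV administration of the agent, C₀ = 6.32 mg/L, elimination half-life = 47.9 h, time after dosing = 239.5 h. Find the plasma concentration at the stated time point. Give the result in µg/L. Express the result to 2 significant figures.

200 µg/L

k = ln2 / t½ = 0.693147 / 47.9 = 0.01447 h⁻¹
t / t½ = 239.5 / 47.9 = 5 half-lives
C = C₀ × (1/2)^5 = 6.320 × 0.03125 = 0.1975 mg/L
Convert: 0.1975 mg/L × 1000 = 197.5 µg/L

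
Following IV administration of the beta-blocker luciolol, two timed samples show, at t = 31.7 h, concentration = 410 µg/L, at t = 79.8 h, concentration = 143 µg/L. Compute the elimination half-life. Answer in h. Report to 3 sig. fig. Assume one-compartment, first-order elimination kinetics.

k = ln(C₁/C₂) / (t₂ − t₁) = ln(410/143) / (79.8 − 31.7)
  = 1.053 / 48.10 = 0.02189 h⁻¹
t½ = ln2 / k = 0.693147 / 0.02189 = 31.67 h

31.7 h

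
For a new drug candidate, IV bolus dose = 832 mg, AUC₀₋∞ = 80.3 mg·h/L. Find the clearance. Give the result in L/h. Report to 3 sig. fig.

10.4 L/h

CL = Dose / AUC = 832 / 80.3 = 10.36 L/h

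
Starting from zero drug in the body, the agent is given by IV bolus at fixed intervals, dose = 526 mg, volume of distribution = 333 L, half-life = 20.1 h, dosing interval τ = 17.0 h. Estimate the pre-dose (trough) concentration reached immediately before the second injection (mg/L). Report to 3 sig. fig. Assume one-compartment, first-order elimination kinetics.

0.879 mg/L

C₀ per dose = Dose / Vd = 526 / 333 = 1.580 mg/L
k = ln2 / t½ = 0.693147 / 20.1 = 0.03448 h⁻¹
Fraction remaining after one interval: r = e^(−kτ) = e^(−0.03448 × 17.0) = 0.5565
Before dose 2, 1 dose has been given (aged 1τ).
C_trough = C₀ × r = 1.580 × 0.5565 = 0.8793 mg/L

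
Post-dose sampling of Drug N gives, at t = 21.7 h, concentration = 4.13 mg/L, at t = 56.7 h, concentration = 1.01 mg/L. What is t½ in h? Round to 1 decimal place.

17.2 h

k = ln(C₁/C₂) / (t₂ − t₁) = ln(4.13/1.01) / (56.7 − 21.7)
  = 1.408 / 35.00 = 0.04023 h⁻¹
t½ = ln2 / k = 0.693147 / 0.04023 = 17.23 h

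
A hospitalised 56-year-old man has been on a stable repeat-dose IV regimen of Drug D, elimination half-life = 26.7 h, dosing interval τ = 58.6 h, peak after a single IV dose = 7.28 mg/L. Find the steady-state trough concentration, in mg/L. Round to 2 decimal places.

2.03 mg/L

k = ln2 / t½ = 0.693147 / 26.7 = 0.02596 h⁻¹
e^(−kτ) = e^(−0.02596 × 58.6) = 0.2184
Accumulation ratio R = 1 / (1 − e^(−kτ)) = 1 / (1 − 0.2184) = 1.279
Steady-state trough = C₀ × R × e^(−kτ) = 7.28 × 1.279 × 0.2184 = 2.034 mg/L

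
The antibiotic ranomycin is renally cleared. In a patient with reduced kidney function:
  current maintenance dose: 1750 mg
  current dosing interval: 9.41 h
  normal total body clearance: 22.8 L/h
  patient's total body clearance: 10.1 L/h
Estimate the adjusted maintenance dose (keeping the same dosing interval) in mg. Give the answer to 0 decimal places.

To keep the same average steady-state level, dosing rate must scale with clearance.
CL ratio = 10.1 / 22.8 = 0.4430
New dose (same interval) = 1750 × 0.4430 = 775.3 mg

775 mg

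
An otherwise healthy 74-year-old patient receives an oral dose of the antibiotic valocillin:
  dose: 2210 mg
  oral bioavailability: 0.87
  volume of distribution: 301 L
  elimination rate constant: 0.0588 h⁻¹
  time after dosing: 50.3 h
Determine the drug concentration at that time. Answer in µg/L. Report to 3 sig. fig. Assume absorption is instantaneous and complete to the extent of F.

Amount reaching circulation = F × Dose = 0.87 × 2210 = 1923 mg
C₀ = F·Dose / Vd = 1923 / 301 = 6.389 mg/L
C = C₀ · e^(−k·t) = 6.389 × e^(−0.05880 × 50.3)
  = 6.389 × 0.05194 = 0.3318 mg/L
Convert: 0.3318 mg/L × 1000 = 331.8 µg/L

332 µg/L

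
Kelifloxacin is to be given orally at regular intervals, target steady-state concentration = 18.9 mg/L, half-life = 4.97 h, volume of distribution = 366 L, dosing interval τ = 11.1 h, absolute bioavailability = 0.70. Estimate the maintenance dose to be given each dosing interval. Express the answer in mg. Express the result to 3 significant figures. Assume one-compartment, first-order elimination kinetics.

k = ln2 / t½ = 0.693147 / 4.97 = 0.1395 h⁻¹
CL = k × Vd = 0.1395 × 366 = 51.06 L/h
At steady state, F × (Dose/τ) = Css × CL.
Dose = Css × CL × τ / F = 18.9 × 51.06 × 11.1 / 0.70 = 15300 mg

15300 mg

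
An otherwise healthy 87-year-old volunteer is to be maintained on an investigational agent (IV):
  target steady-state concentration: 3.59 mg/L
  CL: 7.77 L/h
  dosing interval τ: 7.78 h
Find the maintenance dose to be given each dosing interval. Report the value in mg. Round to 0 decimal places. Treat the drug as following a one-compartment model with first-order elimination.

At steady state, Dose/τ = Css × CL.
Dose = Css × CL × τ = 3.59 × 7.770 × 7.78 = 217.0 mg

217 mg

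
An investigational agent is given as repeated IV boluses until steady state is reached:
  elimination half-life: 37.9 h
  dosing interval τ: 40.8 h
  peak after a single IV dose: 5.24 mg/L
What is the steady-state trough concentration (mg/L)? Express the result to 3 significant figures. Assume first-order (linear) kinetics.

k = ln2 / t½ = 0.693147 / 37.9 = 0.01829 h⁻¹
e^(−kτ) = e^(−0.01829 × 40.8) = 0.4741
Accumulation ratio R = 1 / (1 − e^(−kτ)) = 1 / (1 − 0.4741) = 1.902
Steady-state trough = C₀ × R × e^(−kτ) = 5.24 × 1.902 × 0.4741 = 4.725 mg/L

4.73 mg/L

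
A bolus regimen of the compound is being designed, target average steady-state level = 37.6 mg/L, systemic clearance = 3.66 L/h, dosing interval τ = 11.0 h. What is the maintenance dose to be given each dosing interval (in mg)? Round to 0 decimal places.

At steady state, Dose/τ = Css × CL.
Dose = Css × CL × τ = 37.6 × 3.660 × 11.0 = 1514 mg

1514 mg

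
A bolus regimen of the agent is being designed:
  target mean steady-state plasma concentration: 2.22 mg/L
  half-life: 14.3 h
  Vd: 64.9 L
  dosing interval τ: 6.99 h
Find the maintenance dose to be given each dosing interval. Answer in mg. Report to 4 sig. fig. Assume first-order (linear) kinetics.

k = ln2 / t½ = 0.693147 / 14.3 = 0.04847 h⁻¹
CL = k × Vd = 0.04847 × 64.9 = 3.146 L/h
At steady state, Dose/τ = Css × CL.
Dose = Css × CL × τ = 2.22 × 3.146 × 6.99 = 48.82 mg

48.82 mg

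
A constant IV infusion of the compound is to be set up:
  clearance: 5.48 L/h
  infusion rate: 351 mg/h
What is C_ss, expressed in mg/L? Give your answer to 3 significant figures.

At steady state Css = R₀ / CL = 351 / 5.480 = 64.05 mg/L

64.1 mg/L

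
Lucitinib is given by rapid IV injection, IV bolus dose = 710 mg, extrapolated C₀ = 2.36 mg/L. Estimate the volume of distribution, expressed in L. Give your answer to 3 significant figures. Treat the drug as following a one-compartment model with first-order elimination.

301 L

Vd = Dose / C₀ = 710.0 / 2.36 = 300.8 L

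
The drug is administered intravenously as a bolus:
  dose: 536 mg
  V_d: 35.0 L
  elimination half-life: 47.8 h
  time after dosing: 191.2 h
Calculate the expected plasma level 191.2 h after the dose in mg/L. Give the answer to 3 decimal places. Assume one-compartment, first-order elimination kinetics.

C₀ = Dose / Vd = 536.0 / 35.0 = 15.31 mg/L
k = ln2 / t½ = 0.693147 / 47.8 = 0.01450 h⁻¹
t / t½ = 191.2 / 47.8 = 4 half-lives
C = C₀ × (1/2)^4 = 15.31 × 0.06250 = 0.9569 mg/L

0.957 mg/L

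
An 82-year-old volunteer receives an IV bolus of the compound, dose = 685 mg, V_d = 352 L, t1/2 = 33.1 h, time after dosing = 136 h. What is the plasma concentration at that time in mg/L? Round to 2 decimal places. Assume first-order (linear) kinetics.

C₀ = Dose / Vd = 685.0 / 352 = 1.946 mg/L
k = ln2 / t½ = 0.693147 / 33.1 = 0.02094 h⁻¹
C = C₀ · e^(−k·t) = 1.946 × e^(−0.02094 × 136)
  = 1.946 × 0.05797 = 0.1128 mg/L

0.11 mg/L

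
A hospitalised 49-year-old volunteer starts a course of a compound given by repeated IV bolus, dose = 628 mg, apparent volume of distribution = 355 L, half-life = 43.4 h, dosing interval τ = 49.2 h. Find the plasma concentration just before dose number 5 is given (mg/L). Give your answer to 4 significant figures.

1.418 mg/L

C₀ per dose = Dose / Vd = 628 / 355 = 1.769 mg/L
k = ln2 / t½ = 0.693147 / 43.4 = 0.01597 h⁻¹
Fraction remaining after one interval: r = e^(−kτ) = e^(−0.01597 × 49.2) = 0.4558
Before dose 5, 4 doses have been given (aged 1τ, 2τ, 3τ, 4τ).
C_trough = C₀ × (r + r² + … + r^4) = C₀ × r(1−r^4)/(1−r)
        = 1.769 × 0.4558 × (1 − 0.04316) / (1 − 0.4558) = 1.418 mg/L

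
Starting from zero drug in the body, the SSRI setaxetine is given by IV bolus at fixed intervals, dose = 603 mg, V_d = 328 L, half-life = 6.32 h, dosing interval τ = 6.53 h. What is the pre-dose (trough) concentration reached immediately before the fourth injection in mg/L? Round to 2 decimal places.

1.55 mg/L

C₀ per dose = Dose / Vd = 603 / 328 = 1.838 mg/L
k = ln2 / t½ = 0.693147 / 6.32 = 0.1097 h⁻¹
Fraction remaining after one interval: r = e^(−kτ) = e^(−0.1097 × 6.53) = 0.4885
Before dose 4, 3 doses have been given (aged 1τ, 2τ, 3τ).
C_trough = C₀ × (r + r² + … + r^3) = C₀ × r(1−r^3)/(1−r)
        = 1.838 × 0.4885 × (1 − 0.1166) / (1 − 0.4885) = 1.551 mg/L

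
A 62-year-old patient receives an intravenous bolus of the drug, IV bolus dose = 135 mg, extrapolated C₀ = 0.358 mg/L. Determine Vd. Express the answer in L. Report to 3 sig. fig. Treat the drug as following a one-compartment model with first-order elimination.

Vd = Dose / C₀ = 135.0 / 0.358 = 377.1 L

377 L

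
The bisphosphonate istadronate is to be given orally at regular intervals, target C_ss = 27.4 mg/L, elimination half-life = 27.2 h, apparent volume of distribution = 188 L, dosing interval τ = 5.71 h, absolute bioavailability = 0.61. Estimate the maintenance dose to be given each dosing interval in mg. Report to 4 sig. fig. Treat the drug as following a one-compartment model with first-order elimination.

1229 mg

k = ln2 / t½ = 0.693147 / 27.2 = 0.02548 h⁻¹
CL = k × Vd = 0.02548 × 188 = 4.790 L/h
At steady state, F × (Dose/τ) = Css × CL.
Dose = Css × CL × τ / F = 27.4 × 4.790 × 5.71 / 0.61 = 1229 mg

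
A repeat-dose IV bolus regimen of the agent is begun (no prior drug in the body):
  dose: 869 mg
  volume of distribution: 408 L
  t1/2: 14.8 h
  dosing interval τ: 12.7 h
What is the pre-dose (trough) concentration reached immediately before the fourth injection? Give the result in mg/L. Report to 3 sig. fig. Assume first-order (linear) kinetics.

C₀ per dose = Dose / Vd = 869 / 408 = 2.130 mg/L
k = ln2 / t½ = 0.693147 / 14.8 = 0.04683 h⁻¹
Fraction remaining after one interval: r = e^(−kτ) = e^(−0.04683 × 12.7) = 0.5517
Before dose 4, 3 doses have been given (aged 1τ, 2τ, 3τ).
C_trough = C₀ × (r + r² + … + r^3) = C₀ × r(1−r^3)/(1−r)
        = 2.130 × 0.5517 × (1 − 0.1679) / (1 − 0.5517) = 2.181 mg/L

2.18 mg/L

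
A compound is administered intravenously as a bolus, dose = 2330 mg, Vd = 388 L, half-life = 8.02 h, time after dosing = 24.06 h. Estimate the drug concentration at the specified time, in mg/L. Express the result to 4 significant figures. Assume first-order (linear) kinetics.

C₀ = Dose / Vd = 2330 / 388 = 6.005 mg/L
k = ln2 / t½ = 0.693147 / 8.02 = 0.08643 h⁻¹
t / t½ = 24.06 / 8.02 = 3 half-lives
C = C₀ × (1/2)^3 = 6.005 × 0.1250 = 0.7506 mg/L

0.7506 mg/L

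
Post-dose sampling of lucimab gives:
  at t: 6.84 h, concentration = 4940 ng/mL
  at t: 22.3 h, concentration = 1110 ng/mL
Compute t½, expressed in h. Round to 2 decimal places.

7.18 h

k = ln(C₁/C₂) / (t₂ − t₁) = ln(4940/1110) / (22.3 − 6.84)
  = 1.493 / 15.46 = 0.09657 h⁻¹
t½ = ln2 / k = 0.693147 / 0.09657 = 7.178 h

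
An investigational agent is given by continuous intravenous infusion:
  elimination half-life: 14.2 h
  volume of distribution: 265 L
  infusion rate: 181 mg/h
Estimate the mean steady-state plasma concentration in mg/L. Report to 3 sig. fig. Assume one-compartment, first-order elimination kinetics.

k = ln2 / t½ = 0.693147 / 14.2 = 0.04881 h⁻¹
CL = k × Vd = 0.04881 × 265 = 12.93 L/h
At steady state Css = R₀ / CL = 181 / 12.93 = 14.00 mg/L

14.0 mg/L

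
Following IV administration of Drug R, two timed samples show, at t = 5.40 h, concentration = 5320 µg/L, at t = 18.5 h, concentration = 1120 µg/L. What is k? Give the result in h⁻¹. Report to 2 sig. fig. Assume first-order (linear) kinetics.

0.12 h⁻¹

k = ln(C₁/C₂) / (t₂ − t₁) = ln(5320/1120) / (18.5 − 5.40)
  = 1.558 / 13.10 = 0.1189 h⁻¹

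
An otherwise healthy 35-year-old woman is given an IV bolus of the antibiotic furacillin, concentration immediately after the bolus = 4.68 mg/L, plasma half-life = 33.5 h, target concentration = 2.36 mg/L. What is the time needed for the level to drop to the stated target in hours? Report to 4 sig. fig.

33.09 h

k = ln2 / t½ = 0.693147 / 33.5 = 0.02069 h⁻¹
t = ln(C₀ / C) / k = ln(4.680 / 2.36) / 0.02069
  = ln(1.983) / 0.02069 = 0.6846 / 0.02069 = 33.09 h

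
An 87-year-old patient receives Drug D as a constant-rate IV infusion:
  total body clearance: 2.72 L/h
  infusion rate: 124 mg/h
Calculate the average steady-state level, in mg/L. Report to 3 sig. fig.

45.6 mg/L

At steady state Css = R₀ / CL = 124 / 2.720 = 45.59 mg/L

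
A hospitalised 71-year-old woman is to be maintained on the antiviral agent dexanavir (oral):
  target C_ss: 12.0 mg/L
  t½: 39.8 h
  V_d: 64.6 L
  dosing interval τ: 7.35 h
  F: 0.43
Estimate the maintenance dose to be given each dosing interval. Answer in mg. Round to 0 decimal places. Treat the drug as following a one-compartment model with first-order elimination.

231 mg

k = ln2 / t½ = 0.693147 / 39.8 = 0.01742 h⁻¹
CL = k × Vd = 0.01742 × 64.6 = 1.125 L/h
At steady state, F × (Dose/τ) = Css × CL.
Dose = Css × CL × τ / F = 12.0 × 1.125 × 7.35 / 0.43 = 230.8 mg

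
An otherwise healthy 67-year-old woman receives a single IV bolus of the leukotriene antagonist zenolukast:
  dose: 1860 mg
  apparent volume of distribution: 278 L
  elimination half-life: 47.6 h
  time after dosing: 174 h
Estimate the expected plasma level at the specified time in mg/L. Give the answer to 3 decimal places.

0.531 mg/L

C₀ = Dose / Vd = 1860 / 278 = 6.691 mg/L
k = ln2 / t½ = 0.693147 / 47.6 = 0.01456 h⁻¹
C = C₀ · e^(−k·t) = 6.691 × e^(−0.01456 × 174)
  = 6.691 × 0.07939 = 0.5312 mg/L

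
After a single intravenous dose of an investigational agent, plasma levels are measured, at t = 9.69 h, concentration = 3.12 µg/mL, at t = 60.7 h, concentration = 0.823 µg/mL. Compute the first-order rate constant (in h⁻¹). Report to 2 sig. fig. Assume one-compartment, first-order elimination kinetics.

k = ln(C₁/C₂) / (t₂ − t₁) = ln(3.12/0.823) / (60.7 − 9.69)
  = 1.333 / 51.01 = 0.02613 h⁻¹

0.026 h⁻¹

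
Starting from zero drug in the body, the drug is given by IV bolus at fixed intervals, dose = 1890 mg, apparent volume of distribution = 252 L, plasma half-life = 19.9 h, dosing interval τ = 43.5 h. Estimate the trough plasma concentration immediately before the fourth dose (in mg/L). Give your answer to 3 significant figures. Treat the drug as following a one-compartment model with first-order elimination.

C₀ per dose = Dose / Vd = 1890 / 252 = 7.500 mg/L
k = ln2 / t½ = 0.693147 / 19.9 = 0.03483 h⁻¹
Fraction remaining after one interval: r = e^(−kτ) = e^(−0.03483 × 43.5) = 0.2198
Before dose 4, 3 doses have been given (aged 1τ, 2τ, 3τ).
C_trough = C₀ × (r + r² + … + r^3) = C₀ × r(1−r^3)/(1−r)
        = 7.500 × 0.2198 × (1 − 0.01062) / (1 − 0.2198) = 2.090 mg/L

2.09 mg/L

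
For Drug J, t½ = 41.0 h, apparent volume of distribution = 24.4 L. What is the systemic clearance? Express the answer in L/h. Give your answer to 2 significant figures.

k = ln2 / t½ = 0.693147 / 41.0 = 0.01691 h⁻¹
CL = k × Vd = 0.01691 × 24.4 = 0.4126 L/h

0.41 L/h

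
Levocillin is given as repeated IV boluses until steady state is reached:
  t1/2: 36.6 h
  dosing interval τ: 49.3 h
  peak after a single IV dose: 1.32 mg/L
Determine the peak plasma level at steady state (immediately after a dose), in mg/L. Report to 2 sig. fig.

k = ln2 / t½ = 0.693147 / 36.6 = 0.01894 h⁻¹
e^(−kτ) = e^(−0.01894 × 49.3) = 0.3931
Accumulation ratio R = 1 / (1 − e^(−kτ)) = 1 / (1 − 0.3931) = 1.648
Steady-state peak = C₀ × R = 1.32 × 1.648 = 2.175 mg/L

2.2 mg/L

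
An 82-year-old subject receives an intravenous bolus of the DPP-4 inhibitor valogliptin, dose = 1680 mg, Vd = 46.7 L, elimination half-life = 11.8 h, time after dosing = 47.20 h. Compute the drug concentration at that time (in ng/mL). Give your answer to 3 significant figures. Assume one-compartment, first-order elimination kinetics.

2250 ng/mL

C₀ = Dose / Vd = 1680 / 46.7 = 35.97 mg/L
k = ln2 / t½ = 0.693147 / 11.8 = 0.05874 h⁻¹
t / t½ = 47.20 / 11.8 = 4 half-lives
C = C₀ × (1/2)^4 = 35.97 × 0.06250 = 2.248 mg/L
Convert: 2.248 mg/L × 1000 = 2248 ng/mL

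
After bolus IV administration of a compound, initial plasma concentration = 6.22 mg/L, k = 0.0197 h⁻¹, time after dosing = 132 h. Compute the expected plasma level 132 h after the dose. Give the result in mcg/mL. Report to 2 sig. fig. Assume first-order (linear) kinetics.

0.46 mcg/mL

C = C₀ · e^(−k·t) = 6.220 × e^(−0.01970 × 132)
  = 6.220 × 0.07424 = 0.4618 mg/L
(0.4618 mg/L = 0.4618 mcg/mL)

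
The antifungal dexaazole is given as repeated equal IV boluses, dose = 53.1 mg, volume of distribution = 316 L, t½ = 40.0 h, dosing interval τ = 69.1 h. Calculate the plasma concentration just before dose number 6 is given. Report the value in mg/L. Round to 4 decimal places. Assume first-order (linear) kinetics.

0.0725 mg/L

C₀ per dose = Dose / Vd = 53.1 / 316 = 0.1680 mg/L
k = ln2 / t½ = 0.693147 / 40.0 = 0.01733 h⁻¹
Fraction remaining after one interval: r = e^(−kτ) = e^(−0.01733 × 69.1) = 0.3019
Before dose 6, 5 doses have been given (aged 1τ, 2τ, 3τ, 4τ, 5τ).
C_trough = C₀ × (r + r² + … + r^5) = C₀ × r(1−r^5)/(1−r)
        = 0.1680 × 0.3019 × (1 − 0.002508) / (1 − 0.3019) = 0.07247 mg/L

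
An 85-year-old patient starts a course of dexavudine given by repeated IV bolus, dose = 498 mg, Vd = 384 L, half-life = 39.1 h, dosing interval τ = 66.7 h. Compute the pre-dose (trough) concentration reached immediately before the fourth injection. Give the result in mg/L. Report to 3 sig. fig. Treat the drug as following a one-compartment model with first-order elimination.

C₀ per dose = Dose / Vd = 498 / 384 = 1.297 mg/L
k = ln2 / t½ = 0.693147 / 39.1 = 0.01773 h⁻¹
Fraction remaining after one interval: r = e^(−kτ) = e^(−0.01773 × 66.7) = 0.3065
Before dose 4, 3 doses have been given (aged 1τ, 2τ, 3τ).
C_trough = C₀ × (r + r² + … + r^3) = C₀ × r(1−r^3)/(1−r)
        = 1.297 × 0.3065 × (1 − 0.02879) / (1 − 0.3065) = 0.5567 mg/L

0.557 mg/L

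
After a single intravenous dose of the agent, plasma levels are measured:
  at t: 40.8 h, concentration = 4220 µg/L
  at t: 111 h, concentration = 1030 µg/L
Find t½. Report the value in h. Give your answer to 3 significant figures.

k = ln(C₁/C₂) / (t₂ − t₁) = ln(4220/1030) / (111 − 40.8)
  = 1.410 / 70.20 = 0.02009 h⁻¹
t½ = ln2 / k = 0.693147 / 0.02009 = 34.50 h

34.5 h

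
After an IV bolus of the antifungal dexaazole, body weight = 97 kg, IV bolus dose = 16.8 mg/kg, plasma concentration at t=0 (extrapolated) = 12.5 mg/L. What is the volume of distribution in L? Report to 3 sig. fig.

Dose = 16.8 × 97 = 1630 mg
Vd = Dose / C₀ = 1630 / 12.5 = 130.4 L

130 L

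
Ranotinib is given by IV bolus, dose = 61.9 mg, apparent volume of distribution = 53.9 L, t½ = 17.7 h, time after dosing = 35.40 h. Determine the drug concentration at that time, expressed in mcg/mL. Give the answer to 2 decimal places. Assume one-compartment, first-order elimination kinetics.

C₀ = Dose / Vd = 61.90 / 53.9 = 1.148 mg/L
k = ln2 / t½ = 0.693147 / 17.7 = 0.03916 h⁻¹
t / t½ = 35.40 / 17.7 = 2 half-lives
C = C₀ × (1/2)^2 = 1.148 × 0.2500 = 0.2870 mg/L
(0.2870 mg/L = 0.2870 mcg/mL)

0.29 mcg/mL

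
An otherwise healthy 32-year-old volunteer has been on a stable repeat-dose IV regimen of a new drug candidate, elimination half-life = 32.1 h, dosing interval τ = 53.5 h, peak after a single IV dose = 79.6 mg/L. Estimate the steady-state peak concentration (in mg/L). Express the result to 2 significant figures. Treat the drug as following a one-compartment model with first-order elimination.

120 mg/L

k = ln2 / t½ = 0.693147 / 32.1 = 0.02159 h⁻¹
e^(−kτ) = e^(−0.02159 × 53.5) = 0.3150
Accumulation ratio R = 1 / (1 − e^(−kτ)) = 1 / (1 − 0.3150) = 1.460
Steady-state peak = C₀ × R = 79.6 × 1.460 = 116.2 mg/L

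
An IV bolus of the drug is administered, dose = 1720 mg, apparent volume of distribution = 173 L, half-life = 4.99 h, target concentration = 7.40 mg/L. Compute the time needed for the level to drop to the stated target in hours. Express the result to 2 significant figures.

2.1 h

C₀ = Dose / Vd = 1720 / 173 = 9.942 mg/L
k = ln2 / t½ = 0.693147 / 4.99 = 0.1389 h⁻¹
t = ln(C₀ / C) / k = ln(9.942 / 7.40) / 0.1389
  = ln(1.344) / 0.1389 = 0.2957 / 0.1389 = 2.129 h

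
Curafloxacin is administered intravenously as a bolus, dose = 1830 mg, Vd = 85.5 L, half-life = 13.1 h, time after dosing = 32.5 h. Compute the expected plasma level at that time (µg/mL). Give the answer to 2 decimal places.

3.83 µg/mL

C₀ = Dose / Vd = 1830 / 85.5 = 21.40 mg/L
k = ln2 / t½ = 0.693147 / 13.1 = 0.05291 h⁻¹
C = C₀ · e^(−k·t) = 21.40 × e^(−0.05291 × 32.5)
  = 21.40 × 0.1791 = 3.833 mg/L
(3.833 mg/L = 3.833 µg/mL)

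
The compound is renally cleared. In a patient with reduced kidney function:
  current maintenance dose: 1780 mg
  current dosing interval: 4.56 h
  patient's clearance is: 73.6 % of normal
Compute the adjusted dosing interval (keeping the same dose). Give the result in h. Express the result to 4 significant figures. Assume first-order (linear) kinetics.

6.196 h

To keep the same average steady-state level, dosing rate must scale with clearance.
CL ratio = 73.6 / 100 = 0.7360
New interval (same dose) = 4.56 / 0.7360 = 6.196 h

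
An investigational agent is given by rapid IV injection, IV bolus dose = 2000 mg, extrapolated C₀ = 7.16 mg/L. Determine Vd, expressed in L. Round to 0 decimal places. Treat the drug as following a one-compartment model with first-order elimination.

279 L

Vd = Dose / C₀ = 2000 / 7.16 = 279.3 L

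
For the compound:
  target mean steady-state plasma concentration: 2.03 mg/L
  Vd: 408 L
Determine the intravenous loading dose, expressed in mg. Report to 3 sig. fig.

LD = Css × Vd = 2.03 × 408 = 828.2 mg

828 mg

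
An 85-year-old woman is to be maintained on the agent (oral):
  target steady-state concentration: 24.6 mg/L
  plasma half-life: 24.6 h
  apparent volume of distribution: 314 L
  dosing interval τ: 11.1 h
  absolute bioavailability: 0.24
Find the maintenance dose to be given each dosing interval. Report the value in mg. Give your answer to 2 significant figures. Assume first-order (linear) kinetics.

10000 mg

k = ln2 / t½ = 0.693147 / 24.6 = 0.02818 h⁻¹
CL = k × Vd = 0.02818 × 314 = 8.849 L/h
At steady state, F × (Dose/τ) = Css × CL.
Dose = Css × CL × τ / F = 24.6 × 8.849 × 11.1 / 0.24 = 10070 mg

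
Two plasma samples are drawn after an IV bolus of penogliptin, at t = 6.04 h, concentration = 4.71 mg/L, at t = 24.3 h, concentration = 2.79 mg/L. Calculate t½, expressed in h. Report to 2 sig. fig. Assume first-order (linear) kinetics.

k = ln(C₁/C₂) / (t₂ − t₁) = ln(4.71/2.79) / (24.3 − 6.04)
  = 0.5236 / 18.26 = 0.02867 h⁻¹
t½ = ln2 / k = 0.693147 / 0.02867 = 24.18 h

24 h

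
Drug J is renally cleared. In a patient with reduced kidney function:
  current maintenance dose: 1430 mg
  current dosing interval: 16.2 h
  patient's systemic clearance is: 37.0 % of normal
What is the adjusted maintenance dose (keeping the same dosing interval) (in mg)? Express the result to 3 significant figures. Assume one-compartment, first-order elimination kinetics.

529 mg

To keep the same average steady-state level, dosing rate must scale with clearance.
CL ratio = 37.0 / 100 = 0.3700
New dose (same interval) = 1430 × 0.3700 = 529.1 mg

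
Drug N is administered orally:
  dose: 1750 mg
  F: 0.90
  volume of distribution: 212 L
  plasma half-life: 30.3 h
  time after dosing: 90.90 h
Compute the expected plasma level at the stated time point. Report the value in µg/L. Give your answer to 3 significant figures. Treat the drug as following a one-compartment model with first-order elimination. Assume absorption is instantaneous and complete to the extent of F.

929 µg/L

Amount reaching circulation = F × Dose = 0.90 × 1750 = 1575 mg
C₀ = F·Dose / Vd = 1575 / 212 = 7.429 mg/L
k = ln2 / t½ = 0.693147 / 30.3 = 0.02288 h⁻¹
t / t½ = 90.90 / 30.3 = 3 half-lives
C = C₀ × (1/2)^3 = 7.429 × 0.1250 = 0.9286 mg/L
Convert: 0.9286 mg/L × 1000 = 928.6 µg/L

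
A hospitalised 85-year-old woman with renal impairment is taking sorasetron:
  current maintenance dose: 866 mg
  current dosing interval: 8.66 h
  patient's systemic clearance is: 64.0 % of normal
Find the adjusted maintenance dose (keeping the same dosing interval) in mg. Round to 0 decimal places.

To keep the same average steady-state level, dosing rate must scale with clearance.
CL ratio = 64.0 / 100 = 0.6400
New dose (same interval) = 866 × 0.6400 = 554.2 mg

554 mg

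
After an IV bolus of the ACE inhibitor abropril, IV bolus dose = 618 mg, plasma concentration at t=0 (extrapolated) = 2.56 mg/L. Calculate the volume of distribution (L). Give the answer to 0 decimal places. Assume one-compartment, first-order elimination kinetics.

241 L

Vd = Dose / C₀ = 618.0 / 2.56 = 241.4 L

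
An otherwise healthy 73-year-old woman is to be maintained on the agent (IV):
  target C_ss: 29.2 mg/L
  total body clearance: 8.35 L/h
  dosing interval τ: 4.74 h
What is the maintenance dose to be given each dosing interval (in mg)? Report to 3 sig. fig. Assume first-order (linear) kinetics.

At steady state, Dose/τ = Css × CL.
Dose = Css × CL × τ = 29.2 × 8.350 × 4.74 = 1156 mg

1160 mg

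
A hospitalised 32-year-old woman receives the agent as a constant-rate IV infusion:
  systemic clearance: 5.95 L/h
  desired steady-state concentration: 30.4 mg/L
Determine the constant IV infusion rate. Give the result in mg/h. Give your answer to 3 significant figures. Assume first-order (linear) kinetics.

181 mg/h

At steady state, infusion rate R₀ = Css × CL = 30.4 × 5.950 = 180.9 mg/h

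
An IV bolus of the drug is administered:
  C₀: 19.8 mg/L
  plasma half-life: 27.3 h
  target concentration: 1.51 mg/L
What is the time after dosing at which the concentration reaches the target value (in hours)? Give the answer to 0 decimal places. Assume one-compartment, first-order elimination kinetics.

k = ln2 / t½ = 0.693147 / 27.3 = 0.02539 h⁻¹
t = ln(C₀ / C) / k = ln(19.80 / 1.51) / 0.02539
  = ln(13.11) / 0.02539 = 2.573 / 0.02539 = 101.3 h

101 h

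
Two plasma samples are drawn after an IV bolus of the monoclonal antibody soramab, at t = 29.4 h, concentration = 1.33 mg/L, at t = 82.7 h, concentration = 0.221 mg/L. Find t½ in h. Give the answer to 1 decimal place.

20.6 h

k = ln(C₁/C₂) / (t₂ − t₁) = ln(1.33/0.221) / (82.7 − 29.4)
  = 1.795 / 53.30 = 0.03368 h⁻¹
t½ = ln2 / k = 0.693147 / 0.03368 = 20.58 h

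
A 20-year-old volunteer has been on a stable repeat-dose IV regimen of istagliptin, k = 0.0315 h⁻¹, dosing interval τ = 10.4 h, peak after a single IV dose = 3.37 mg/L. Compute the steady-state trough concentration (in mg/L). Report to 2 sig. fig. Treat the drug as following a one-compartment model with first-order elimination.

e^(−kτ) = e^(−0.03150 × 10.4) = 0.7207
Accumulation ratio R = 1 / (1 − e^(−kτ)) = 1 / (1 − 0.7207) = 3.580
Steady-state trough = C₀ × R × e^(−kτ) = 3.37 × 3.580 × 0.7207 = 8.695 mg/L

8.7 mg/L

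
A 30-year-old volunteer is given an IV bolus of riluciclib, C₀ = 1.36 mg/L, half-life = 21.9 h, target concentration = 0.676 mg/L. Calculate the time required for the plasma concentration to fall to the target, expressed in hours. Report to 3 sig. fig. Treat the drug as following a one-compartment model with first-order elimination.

22.1 h

k = ln2 / t½ = 0.693147 / 21.9 = 0.03165 h⁻¹
t = ln(C₀ / C) / k = ln(1.360 / 0.676) / 0.03165
  = ln(2.012) / 0.03165 = 0.6991 / 0.03165 = 22.09 h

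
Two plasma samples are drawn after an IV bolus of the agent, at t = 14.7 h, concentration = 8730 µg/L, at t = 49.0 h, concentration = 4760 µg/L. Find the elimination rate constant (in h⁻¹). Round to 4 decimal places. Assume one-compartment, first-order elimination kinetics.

0.0177 h⁻¹

k = ln(C₁/C₂) / (t₂ − t₁) = ln(8730/4760) / (49.0 − 14.7)
  = 0.6065 / 34.30 = 0.01768 h⁻¹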